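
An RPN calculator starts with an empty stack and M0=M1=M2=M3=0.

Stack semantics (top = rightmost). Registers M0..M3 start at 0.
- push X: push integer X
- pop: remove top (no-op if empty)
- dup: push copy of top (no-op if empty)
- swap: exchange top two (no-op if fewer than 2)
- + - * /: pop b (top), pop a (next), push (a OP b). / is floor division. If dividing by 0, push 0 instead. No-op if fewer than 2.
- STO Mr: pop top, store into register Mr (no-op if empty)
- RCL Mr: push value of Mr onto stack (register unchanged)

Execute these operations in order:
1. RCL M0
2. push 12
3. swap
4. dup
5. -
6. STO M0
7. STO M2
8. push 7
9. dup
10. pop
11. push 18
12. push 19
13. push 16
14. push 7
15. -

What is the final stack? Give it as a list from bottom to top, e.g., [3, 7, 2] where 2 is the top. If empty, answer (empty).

After op 1 (RCL M0): stack=[0] mem=[0,0,0,0]
After op 2 (push 12): stack=[0,12] mem=[0,0,0,0]
After op 3 (swap): stack=[12,0] mem=[0,0,0,0]
After op 4 (dup): stack=[12,0,0] mem=[0,0,0,0]
After op 5 (-): stack=[12,0] mem=[0,0,0,0]
After op 6 (STO M0): stack=[12] mem=[0,0,0,0]
After op 7 (STO M2): stack=[empty] mem=[0,0,12,0]
After op 8 (push 7): stack=[7] mem=[0,0,12,0]
After op 9 (dup): stack=[7,7] mem=[0,0,12,0]
After op 10 (pop): stack=[7] mem=[0,0,12,0]
After op 11 (push 18): stack=[7,18] mem=[0,0,12,0]
After op 12 (push 19): stack=[7,18,19] mem=[0,0,12,0]
After op 13 (push 16): stack=[7,18,19,16] mem=[0,0,12,0]
After op 14 (push 7): stack=[7,18,19,16,7] mem=[0,0,12,0]
After op 15 (-): stack=[7,18,19,9] mem=[0,0,12,0]

Answer: [7, 18, 19, 9]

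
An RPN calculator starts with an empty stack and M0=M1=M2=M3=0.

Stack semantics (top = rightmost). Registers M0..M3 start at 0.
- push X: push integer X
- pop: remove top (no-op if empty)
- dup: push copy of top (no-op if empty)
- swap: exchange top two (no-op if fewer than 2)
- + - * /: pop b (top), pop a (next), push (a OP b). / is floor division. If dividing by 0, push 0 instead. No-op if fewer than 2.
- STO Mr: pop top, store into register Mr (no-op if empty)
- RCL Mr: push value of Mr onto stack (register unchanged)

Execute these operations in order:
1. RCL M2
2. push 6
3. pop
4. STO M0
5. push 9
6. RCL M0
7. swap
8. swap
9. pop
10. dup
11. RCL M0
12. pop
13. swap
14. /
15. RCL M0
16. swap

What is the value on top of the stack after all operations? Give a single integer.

Answer: 1

Derivation:
After op 1 (RCL M2): stack=[0] mem=[0,0,0,0]
After op 2 (push 6): stack=[0,6] mem=[0,0,0,0]
After op 3 (pop): stack=[0] mem=[0,0,0,0]
After op 4 (STO M0): stack=[empty] mem=[0,0,0,0]
After op 5 (push 9): stack=[9] mem=[0,0,0,0]
After op 6 (RCL M0): stack=[9,0] mem=[0,0,0,0]
After op 7 (swap): stack=[0,9] mem=[0,0,0,0]
After op 8 (swap): stack=[9,0] mem=[0,0,0,0]
After op 9 (pop): stack=[9] mem=[0,0,0,0]
After op 10 (dup): stack=[9,9] mem=[0,0,0,0]
After op 11 (RCL M0): stack=[9,9,0] mem=[0,0,0,0]
After op 12 (pop): stack=[9,9] mem=[0,0,0,0]
After op 13 (swap): stack=[9,9] mem=[0,0,0,0]
After op 14 (/): stack=[1] mem=[0,0,0,0]
After op 15 (RCL M0): stack=[1,0] mem=[0,0,0,0]
After op 16 (swap): stack=[0,1] mem=[0,0,0,0]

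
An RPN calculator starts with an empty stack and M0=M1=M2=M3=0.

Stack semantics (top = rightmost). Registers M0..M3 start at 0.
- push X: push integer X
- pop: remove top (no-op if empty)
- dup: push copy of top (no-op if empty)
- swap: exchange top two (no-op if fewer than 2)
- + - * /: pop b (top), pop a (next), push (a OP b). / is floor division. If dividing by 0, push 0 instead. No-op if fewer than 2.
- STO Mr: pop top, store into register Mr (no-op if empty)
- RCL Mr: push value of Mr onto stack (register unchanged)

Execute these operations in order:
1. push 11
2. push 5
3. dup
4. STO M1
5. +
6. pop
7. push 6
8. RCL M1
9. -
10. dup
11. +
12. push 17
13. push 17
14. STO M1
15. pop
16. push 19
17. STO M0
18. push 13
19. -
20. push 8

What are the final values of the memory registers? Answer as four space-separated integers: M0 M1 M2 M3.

After op 1 (push 11): stack=[11] mem=[0,0,0,0]
After op 2 (push 5): stack=[11,5] mem=[0,0,0,0]
After op 3 (dup): stack=[11,5,5] mem=[0,0,0,0]
After op 4 (STO M1): stack=[11,5] mem=[0,5,0,0]
After op 5 (+): stack=[16] mem=[0,5,0,0]
After op 6 (pop): stack=[empty] mem=[0,5,0,0]
After op 7 (push 6): stack=[6] mem=[0,5,0,0]
After op 8 (RCL M1): stack=[6,5] mem=[0,5,0,0]
After op 9 (-): stack=[1] mem=[0,5,0,0]
After op 10 (dup): stack=[1,1] mem=[0,5,0,0]
After op 11 (+): stack=[2] mem=[0,5,0,0]
After op 12 (push 17): stack=[2,17] mem=[0,5,0,0]
After op 13 (push 17): stack=[2,17,17] mem=[0,5,0,0]
After op 14 (STO M1): stack=[2,17] mem=[0,17,0,0]
After op 15 (pop): stack=[2] mem=[0,17,0,0]
After op 16 (push 19): stack=[2,19] mem=[0,17,0,0]
After op 17 (STO M0): stack=[2] mem=[19,17,0,0]
After op 18 (push 13): stack=[2,13] mem=[19,17,0,0]
After op 19 (-): stack=[-11] mem=[19,17,0,0]
After op 20 (push 8): stack=[-11,8] mem=[19,17,0,0]

Answer: 19 17 0 0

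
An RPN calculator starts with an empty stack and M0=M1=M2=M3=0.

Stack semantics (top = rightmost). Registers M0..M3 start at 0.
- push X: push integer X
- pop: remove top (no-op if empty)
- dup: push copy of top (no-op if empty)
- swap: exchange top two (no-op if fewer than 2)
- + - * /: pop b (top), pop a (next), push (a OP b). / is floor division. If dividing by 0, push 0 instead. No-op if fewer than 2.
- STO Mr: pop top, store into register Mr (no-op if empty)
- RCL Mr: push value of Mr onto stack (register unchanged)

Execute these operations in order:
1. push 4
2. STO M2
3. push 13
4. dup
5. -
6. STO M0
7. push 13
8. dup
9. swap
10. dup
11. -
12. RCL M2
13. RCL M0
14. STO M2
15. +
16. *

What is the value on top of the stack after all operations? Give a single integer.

Answer: 52

Derivation:
After op 1 (push 4): stack=[4] mem=[0,0,0,0]
After op 2 (STO M2): stack=[empty] mem=[0,0,4,0]
After op 3 (push 13): stack=[13] mem=[0,0,4,0]
After op 4 (dup): stack=[13,13] mem=[0,0,4,0]
After op 5 (-): stack=[0] mem=[0,0,4,0]
After op 6 (STO M0): stack=[empty] mem=[0,0,4,0]
After op 7 (push 13): stack=[13] mem=[0,0,4,0]
After op 8 (dup): stack=[13,13] mem=[0,0,4,0]
After op 9 (swap): stack=[13,13] mem=[0,0,4,0]
After op 10 (dup): stack=[13,13,13] mem=[0,0,4,0]
After op 11 (-): stack=[13,0] mem=[0,0,4,0]
After op 12 (RCL M2): stack=[13,0,4] mem=[0,0,4,0]
After op 13 (RCL M0): stack=[13,0,4,0] mem=[0,0,4,0]
After op 14 (STO M2): stack=[13,0,4] mem=[0,0,0,0]
After op 15 (+): stack=[13,4] mem=[0,0,0,0]
After op 16 (*): stack=[52] mem=[0,0,0,0]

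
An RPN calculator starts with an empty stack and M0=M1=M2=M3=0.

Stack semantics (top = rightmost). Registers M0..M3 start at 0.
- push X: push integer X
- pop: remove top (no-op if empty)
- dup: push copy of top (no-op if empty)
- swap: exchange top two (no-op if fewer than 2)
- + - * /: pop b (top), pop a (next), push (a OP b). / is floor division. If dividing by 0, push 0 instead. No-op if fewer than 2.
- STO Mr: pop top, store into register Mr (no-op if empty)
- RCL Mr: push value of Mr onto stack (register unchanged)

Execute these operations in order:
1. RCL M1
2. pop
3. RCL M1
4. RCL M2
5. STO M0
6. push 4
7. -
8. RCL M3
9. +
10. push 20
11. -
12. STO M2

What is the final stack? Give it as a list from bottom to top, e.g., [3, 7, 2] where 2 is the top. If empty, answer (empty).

Answer: (empty)

Derivation:
After op 1 (RCL M1): stack=[0] mem=[0,0,0,0]
After op 2 (pop): stack=[empty] mem=[0,0,0,0]
After op 3 (RCL M1): stack=[0] mem=[0,0,0,0]
After op 4 (RCL M2): stack=[0,0] mem=[0,0,0,0]
After op 5 (STO M0): stack=[0] mem=[0,0,0,0]
After op 6 (push 4): stack=[0,4] mem=[0,0,0,0]
After op 7 (-): stack=[-4] mem=[0,0,0,0]
After op 8 (RCL M3): stack=[-4,0] mem=[0,0,0,0]
After op 9 (+): stack=[-4] mem=[0,0,0,0]
After op 10 (push 20): stack=[-4,20] mem=[0,0,0,0]
After op 11 (-): stack=[-24] mem=[0,0,0,0]
After op 12 (STO M2): stack=[empty] mem=[0,0,-24,0]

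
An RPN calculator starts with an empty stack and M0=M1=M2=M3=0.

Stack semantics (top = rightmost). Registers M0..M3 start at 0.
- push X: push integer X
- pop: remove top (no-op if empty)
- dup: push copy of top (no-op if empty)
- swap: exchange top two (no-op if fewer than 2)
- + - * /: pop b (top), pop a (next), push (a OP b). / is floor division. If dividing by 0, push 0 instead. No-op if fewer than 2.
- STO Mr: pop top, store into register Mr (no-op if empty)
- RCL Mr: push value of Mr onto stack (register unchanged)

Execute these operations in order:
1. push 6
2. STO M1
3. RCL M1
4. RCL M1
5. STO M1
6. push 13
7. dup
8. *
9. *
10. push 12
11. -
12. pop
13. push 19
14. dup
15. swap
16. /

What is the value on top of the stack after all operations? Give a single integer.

Answer: 1

Derivation:
After op 1 (push 6): stack=[6] mem=[0,0,0,0]
After op 2 (STO M1): stack=[empty] mem=[0,6,0,0]
After op 3 (RCL M1): stack=[6] mem=[0,6,0,0]
After op 4 (RCL M1): stack=[6,6] mem=[0,6,0,0]
After op 5 (STO M1): stack=[6] mem=[0,6,0,0]
After op 6 (push 13): stack=[6,13] mem=[0,6,0,0]
After op 7 (dup): stack=[6,13,13] mem=[0,6,0,0]
After op 8 (*): stack=[6,169] mem=[0,6,0,0]
After op 9 (*): stack=[1014] mem=[0,6,0,0]
After op 10 (push 12): stack=[1014,12] mem=[0,6,0,0]
After op 11 (-): stack=[1002] mem=[0,6,0,0]
After op 12 (pop): stack=[empty] mem=[0,6,0,0]
After op 13 (push 19): stack=[19] mem=[0,6,0,0]
After op 14 (dup): stack=[19,19] mem=[0,6,0,0]
After op 15 (swap): stack=[19,19] mem=[0,6,0,0]
After op 16 (/): stack=[1] mem=[0,6,0,0]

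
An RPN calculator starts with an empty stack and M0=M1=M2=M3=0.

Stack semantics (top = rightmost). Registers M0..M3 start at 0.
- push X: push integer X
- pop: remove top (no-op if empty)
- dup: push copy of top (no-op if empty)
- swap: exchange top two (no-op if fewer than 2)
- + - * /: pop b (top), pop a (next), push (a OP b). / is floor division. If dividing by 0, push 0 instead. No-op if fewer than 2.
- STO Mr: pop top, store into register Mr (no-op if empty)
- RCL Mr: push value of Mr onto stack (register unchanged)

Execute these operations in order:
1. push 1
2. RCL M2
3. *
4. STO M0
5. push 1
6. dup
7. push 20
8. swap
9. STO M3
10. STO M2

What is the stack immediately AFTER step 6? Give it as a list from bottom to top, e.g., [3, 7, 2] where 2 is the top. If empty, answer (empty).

After op 1 (push 1): stack=[1] mem=[0,0,0,0]
After op 2 (RCL M2): stack=[1,0] mem=[0,0,0,0]
After op 3 (*): stack=[0] mem=[0,0,0,0]
After op 4 (STO M0): stack=[empty] mem=[0,0,0,0]
After op 5 (push 1): stack=[1] mem=[0,0,0,0]
After op 6 (dup): stack=[1,1] mem=[0,0,0,0]

[1, 1]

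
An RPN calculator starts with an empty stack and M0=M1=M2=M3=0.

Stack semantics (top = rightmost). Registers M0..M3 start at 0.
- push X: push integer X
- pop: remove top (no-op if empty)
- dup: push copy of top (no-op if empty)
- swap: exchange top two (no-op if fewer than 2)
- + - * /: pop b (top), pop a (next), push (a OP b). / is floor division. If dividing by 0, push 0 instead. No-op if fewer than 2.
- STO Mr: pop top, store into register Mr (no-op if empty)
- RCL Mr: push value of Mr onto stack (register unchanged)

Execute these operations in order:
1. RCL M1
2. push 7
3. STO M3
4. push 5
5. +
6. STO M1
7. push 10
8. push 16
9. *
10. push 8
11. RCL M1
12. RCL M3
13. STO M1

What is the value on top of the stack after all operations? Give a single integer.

Answer: 5

Derivation:
After op 1 (RCL M1): stack=[0] mem=[0,0,0,0]
After op 2 (push 7): stack=[0,7] mem=[0,0,0,0]
After op 3 (STO M3): stack=[0] mem=[0,0,0,7]
After op 4 (push 5): stack=[0,5] mem=[0,0,0,7]
After op 5 (+): stack=[5] mem=[0,0,0,7]
After op 6 (STO M1): stack=[empty] mem=[0,5,0,7]
After op 7 (push 10): stack=[10] mem=[0,5,0,7]
After op 8 (push 16): stack=[10,16] mem=[0,5,0,7]
After op 9 (*): stack=[160] mem=[0,5,0,7]
After op 10 (push 8): stack=[160,8] mem=[0,5,0,7]
After op 11 (RCL M1): stack=[160,8,5] mem=[0,5,0,7]
After op 12 (RCL M3): stack=[160,8,5,7] mem=[0,5,0,7]
After op 13 (STO M1): stack=[160,8,5] mem=[0,7,0,7]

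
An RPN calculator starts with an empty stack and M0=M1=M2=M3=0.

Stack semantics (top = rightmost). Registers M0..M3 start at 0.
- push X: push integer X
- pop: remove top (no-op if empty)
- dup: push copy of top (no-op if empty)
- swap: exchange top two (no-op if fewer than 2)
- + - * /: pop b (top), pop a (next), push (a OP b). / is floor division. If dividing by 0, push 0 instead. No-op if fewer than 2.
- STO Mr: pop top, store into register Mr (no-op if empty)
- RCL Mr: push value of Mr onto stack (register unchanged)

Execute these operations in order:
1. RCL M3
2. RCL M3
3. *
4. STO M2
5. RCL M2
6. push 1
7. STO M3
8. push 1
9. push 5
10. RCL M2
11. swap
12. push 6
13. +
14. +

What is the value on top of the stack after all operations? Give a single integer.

After op 1 (RCL M3): stack=[0] mem=[0,0,0,0]
After op 2 (RCL M3): stack=[0,0] mem=[0,0,0,0]
After op 3 (*): stack=[0] mem=[0,0,0,0]
After op 4 (STO M2): stack=[empty] mem=[0,0,0,0]
After op 5 (RCL M2): stack=[0] mem=[0,0,0,0]
After op 6 (push 1): stack=[0,1] mem=[0,0,0,0]
After op 7 (STO M3): stack=[0] mem=[0,0,0,1]
After op 8 (push 1): stack=[0,1] mem=[0,0,0,1]
After op 9 (push 5): stack=[0,1,5] mem=[0,0,0,1]
After op 10 (RCL M2): stack=[0,1,5,0] mem=[0,0,0,1]
After op 11 (swap): stack=[0,1,0,5] mem=[0,0,0,1]
After op 12 (push 6): stack=[0,1,0,5,6] mem=[0,0,0,1]
After op 13 (+): stack=[0,1,0,11] mem=[0,0,0,1]
After op 14 (+): stack=[0,1,11] mem=[0,0,0,1]

Answer: 11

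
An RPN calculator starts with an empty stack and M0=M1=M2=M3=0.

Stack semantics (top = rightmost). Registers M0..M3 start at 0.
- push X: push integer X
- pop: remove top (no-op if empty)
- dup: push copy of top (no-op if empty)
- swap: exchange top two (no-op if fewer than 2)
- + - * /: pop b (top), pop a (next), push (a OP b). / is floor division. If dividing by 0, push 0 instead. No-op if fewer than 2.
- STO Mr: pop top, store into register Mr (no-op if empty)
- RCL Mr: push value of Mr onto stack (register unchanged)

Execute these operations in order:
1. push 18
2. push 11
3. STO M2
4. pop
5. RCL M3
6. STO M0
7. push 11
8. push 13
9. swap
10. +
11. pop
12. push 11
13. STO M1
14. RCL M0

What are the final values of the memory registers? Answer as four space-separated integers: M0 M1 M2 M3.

Answer: 0 11 11 0

Derivation:
After op 1 (push 18): stack=[18] mem=[0,0,0,0]
After op 2 (push 11): stack=[18,11] mem=[0,0,0,0]
After op 3 (STO M2): stack=[18] mem=[0,0,11,0]
After op 4 (pop): stack=[empty] mem=[0,0,11,0]
After op 5 (RCL M3): stack=[0] mem=[0,0,11,0]
After op 6 (STO M0): stack=[empty] mem=[0,0,11,0]
After op 7 (push 11): stack=[11] mem=[0,0,11,0]
After op 8 (push 13): stack=[11,13] mem=[0,0,11,0]
After op 9 (swap): stack=[13,11] mem=[0,0,11,0]
After op 10 (+): stack=[24] mem=[0,0,11,0]
After op 11 (pop): stack=[empty] mem=[0,0,11,0]
After op 12 (push 11): stack=[11] mem=[0,0,11,0]
After op 13 (STO M1): stack=[empty] mem=[0,11,11,0]
After op 14 (RCL M0): stack=[0] mem=[0,11,11,0]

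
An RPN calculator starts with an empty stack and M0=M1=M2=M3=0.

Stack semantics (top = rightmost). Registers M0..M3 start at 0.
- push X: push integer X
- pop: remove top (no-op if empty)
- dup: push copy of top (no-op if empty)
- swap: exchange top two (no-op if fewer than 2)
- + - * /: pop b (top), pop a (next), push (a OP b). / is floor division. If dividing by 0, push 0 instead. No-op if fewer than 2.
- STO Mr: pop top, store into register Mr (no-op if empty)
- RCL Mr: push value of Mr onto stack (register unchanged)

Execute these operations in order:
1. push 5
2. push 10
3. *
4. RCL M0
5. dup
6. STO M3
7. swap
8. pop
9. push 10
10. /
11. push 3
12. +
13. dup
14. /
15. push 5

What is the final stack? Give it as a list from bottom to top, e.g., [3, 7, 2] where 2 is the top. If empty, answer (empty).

After op 1 (push 5): stack=[5] mem=[0,0,0,0]
After op 2 (push 10): stack=[5,10] mem=[0,0,0,0]
After op 3 (*): stack=[50] mem=[0,0,0,0]
After op 4 (RCL M0): stack=[50,0] mem=[0,0,0,0]
After op 5 (dup): stack=[50,0,0] mem=[0,0,0,0]
After op 6 (STO M3): stack=[50,0] mem=[0,0,0,0]
After op 7 (swap): stack=[0,50] mem=[0,0,0,0]
After op 8 (pop): stack=[0] mem=[0,0,0,0]
After op 9 (push 10): stack=[0,10] mem=[0,0,0,0]
After op 10 (/): stack=[0] mem=[0,0,0,0]
After op 11 (push 3): stack=[0,3] mem=[0,0,0,0]
After op 12 (+): stack=[3] mem=[0,0,0,0]
After op 13 (dup): stack=[3,3] mem=[0,0,0,0]
After op 14 (/): stack=[1] mem=[0,0,0,0]
After op 15 (push 5): stack=[1,5] mem=[0,0,0,0]

Answer: [1, 5]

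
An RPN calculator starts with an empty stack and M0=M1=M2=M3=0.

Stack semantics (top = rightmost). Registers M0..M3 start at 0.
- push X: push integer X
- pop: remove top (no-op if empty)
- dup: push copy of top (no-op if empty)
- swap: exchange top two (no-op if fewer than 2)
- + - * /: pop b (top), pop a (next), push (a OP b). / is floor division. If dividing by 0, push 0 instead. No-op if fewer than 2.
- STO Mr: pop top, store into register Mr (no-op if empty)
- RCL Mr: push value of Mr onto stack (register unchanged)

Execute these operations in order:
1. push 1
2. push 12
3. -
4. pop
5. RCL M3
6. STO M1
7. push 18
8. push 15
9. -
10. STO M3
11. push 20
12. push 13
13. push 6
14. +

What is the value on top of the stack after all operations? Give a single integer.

Answer: 19

Derivation:
After op 1 (push 1): stack=[1] mem=[0,0,0,0]
After op 2 (push 12): stack=[1,12] mem=[0,0,0,0]
After op 3 (-): stack=[-11] mem=[0,0,0,0]
After op 4 (pop): stack=[empty] mem=[0,0,0,0]
After op 5 (RCL M3): stack=[0] mem=[0,0,0,0]
After op 6 (STO M1): stack=[empty] mem=[0,0,0,0]
After op 7 (push 18): stack=[18] mem=[0,0,0,0]
After op 8 (push 15): stack=[18,15] mem=[0,0,0,0]
After op 9 (-): stack=[3] mem=[0,0,0,0]
After op 10 (STO M3): stack=[empty] mem=[0,0,0,3]
After op 11 (push 20): stack=[20] mem=[0,0,0,3]
After op 12 (push 13): stack=[20,13] mem=[0,0,0,3]
After op 13 (push 6): stack=[20,13,6] mem=[0,0,0,3]
After op 14 (+): stack=[20,19] mem=[0,0,0,3]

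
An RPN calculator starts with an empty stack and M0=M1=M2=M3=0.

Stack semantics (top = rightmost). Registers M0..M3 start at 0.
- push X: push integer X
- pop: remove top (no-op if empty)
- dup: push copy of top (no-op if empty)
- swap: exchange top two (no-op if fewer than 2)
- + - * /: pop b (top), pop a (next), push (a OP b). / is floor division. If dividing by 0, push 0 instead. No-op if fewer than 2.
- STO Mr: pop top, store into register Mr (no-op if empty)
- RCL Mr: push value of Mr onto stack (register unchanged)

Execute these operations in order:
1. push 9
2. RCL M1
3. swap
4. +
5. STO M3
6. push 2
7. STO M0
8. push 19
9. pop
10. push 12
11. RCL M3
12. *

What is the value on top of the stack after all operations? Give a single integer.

After op 1 (push 9): stack=[9] mem=[0,0,0,0]
After op 2 (RCL M1): stack=[9,0] mem=[0,0,0,0]
After op 3 (swap): stack=[0,9] mem=[0,0,0,0]
After op 4 (+): stack=[9] mem=[0,0,0,0]
After op 5 (STO M3): stack=[empty] mem=[0,0,0,9]
After op 6 (push 2): stack=[2] mem=[0,0,0,9]
After op 7 (STO M0): stack=[empty] mem=[2,0,0,9]
After op 8 (push 19): stack=[19] mem=[2,0,0,9]
After op 9 (pop): stack=[empty] mem=[2,0,0,9]
After op 10 (push 12): stack=[12] mem=[2,0,0,9]
After op 11 (RCL M3): stack=[12,9] mem=[2,0,0,9]
After op 12 (*): stack=[108] mem=[2,0,0,9]

Answer: 108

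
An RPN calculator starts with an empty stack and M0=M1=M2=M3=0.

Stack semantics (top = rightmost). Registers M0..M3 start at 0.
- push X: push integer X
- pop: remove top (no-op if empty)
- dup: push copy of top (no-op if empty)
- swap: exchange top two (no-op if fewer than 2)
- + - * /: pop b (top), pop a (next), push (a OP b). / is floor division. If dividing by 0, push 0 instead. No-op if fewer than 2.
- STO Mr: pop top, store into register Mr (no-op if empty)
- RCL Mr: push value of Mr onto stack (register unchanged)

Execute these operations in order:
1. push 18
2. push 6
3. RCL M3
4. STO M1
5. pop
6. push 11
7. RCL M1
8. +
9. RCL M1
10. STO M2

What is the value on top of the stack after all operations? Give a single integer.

Answer: 11

Derivation:
After op 1 (push 18): stack=[18] mem=[0,0,0,0]
After op 2 (push 6): stack=[18,6] mem=[0,0,0,0]
After op 3 (RCL M3): stack=[18,6,0] mem=[0,0,0,0]
After op 4 (STO M1): stack=[18,6] mem=[0,0,0,0]
After op 5 (pop): stack=[18] mem=[0,0,0,0]
After op 6 (push 11): stack=[18,11] mem=[0,0,0,0]
After op 7 (RCL M1): stack=[18,11,0] mem=[0,0,0,0]
After op 8 (+): stack=[18,11] mem=[0,0,0,0]
After op 9 (RCL M1): stack=[18,11,0] mem=[0,0,0,0]
After op 10 (STO M2): stack=[18,11] mem=[0,0,0,0]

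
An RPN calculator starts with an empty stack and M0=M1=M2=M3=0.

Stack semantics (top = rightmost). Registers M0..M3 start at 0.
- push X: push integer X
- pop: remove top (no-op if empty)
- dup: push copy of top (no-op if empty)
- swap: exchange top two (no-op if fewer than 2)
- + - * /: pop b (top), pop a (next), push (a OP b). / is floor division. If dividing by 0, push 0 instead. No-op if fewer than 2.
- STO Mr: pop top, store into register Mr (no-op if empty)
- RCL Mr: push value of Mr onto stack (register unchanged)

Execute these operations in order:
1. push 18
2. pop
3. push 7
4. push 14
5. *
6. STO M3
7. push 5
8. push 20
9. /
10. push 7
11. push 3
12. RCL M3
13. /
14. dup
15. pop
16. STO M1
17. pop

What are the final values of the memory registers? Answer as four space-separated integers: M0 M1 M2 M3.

After op 1 (push 18): stack=[18] mem=[0,0,0,0]
After op 2 (pop): stack=[empty] mem=[0,0,0,0]
After op 3 (push 7): stack=[7] mem=[0,0,0,0]
After op 4 (push 14): stack=[7,14] mem=[0,0,0,0]
After op 5 (*): stack=[98] mem=[0,0,0,0]
After op 6 (STO M3): stack=[empty] mem=[0,0,0,98]
After op 7 (push 5): stack=[5] mem=[0,0,0,98]
After op 8 (push 20): stack=[5,20] mem=[0,0,0,98]
After op 9 (/): stack=[0] mem=[0,0,0,98]
After op 10 (push 7): stack=[0,7] mem=[0,0,0,98]
After op 11 (push 3): stack=[0,7,3] mem=[0,0,0,98]
After op 12 (RCL M3): stack=[0,7,3,98] mem=[0,0,0,98]
After op 13 (/): stack=[0,7,0] mem=[0,0,0,98]
After op 14 (dup): stack=[0,7,0,0] mem=[0,0,0,98]
After op 15 (pop): stack=[0,7,0] mem=[0,0,0,98]
After op 16 (STO M1): stack=[0,7] mem=[0,0,0,98]
After op 17 (pop): stack=[0] mem=[0,0,0,98]

Answer: 0 0 0 98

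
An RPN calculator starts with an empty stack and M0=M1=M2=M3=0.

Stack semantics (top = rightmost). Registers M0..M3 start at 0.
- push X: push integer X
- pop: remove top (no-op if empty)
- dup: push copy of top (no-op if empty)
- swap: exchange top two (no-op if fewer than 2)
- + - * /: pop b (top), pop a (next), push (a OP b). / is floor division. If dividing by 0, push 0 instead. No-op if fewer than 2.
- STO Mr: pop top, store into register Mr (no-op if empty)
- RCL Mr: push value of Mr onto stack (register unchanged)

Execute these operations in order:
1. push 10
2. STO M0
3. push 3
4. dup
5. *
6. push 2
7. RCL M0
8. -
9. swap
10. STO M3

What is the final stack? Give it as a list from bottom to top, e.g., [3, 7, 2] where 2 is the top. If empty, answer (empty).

Answer: [-8]

Derivation:
After op 1 (push 10): stack=[10] mem=[0,0,0,0]
After op 2 (STO M0): stack=[empty] mem=[10,0,0,0]
After op 3 (push 3): stack=[3] mem=[10,0,0,0]
After op 4 (dup): stack=[3,3] mem=[10,0,0,0]
After op 5 (*): stack=[9] mem=[10,0,0,0]
After op 6 (push 2): stack=[9,2] mem=[10,0,0,0]
After op 7 (RCL M0): stack=[9,2,10] mem=[10,0,0,0]
After op 8 (-): stack=[9,-8] mem=[10,0,0,0]
After op 9 (swap): stack=[-8,9] mem=[10,0,0,0]
After op 10 (STO M3): stack=[-8] mem=[10,0,0,9]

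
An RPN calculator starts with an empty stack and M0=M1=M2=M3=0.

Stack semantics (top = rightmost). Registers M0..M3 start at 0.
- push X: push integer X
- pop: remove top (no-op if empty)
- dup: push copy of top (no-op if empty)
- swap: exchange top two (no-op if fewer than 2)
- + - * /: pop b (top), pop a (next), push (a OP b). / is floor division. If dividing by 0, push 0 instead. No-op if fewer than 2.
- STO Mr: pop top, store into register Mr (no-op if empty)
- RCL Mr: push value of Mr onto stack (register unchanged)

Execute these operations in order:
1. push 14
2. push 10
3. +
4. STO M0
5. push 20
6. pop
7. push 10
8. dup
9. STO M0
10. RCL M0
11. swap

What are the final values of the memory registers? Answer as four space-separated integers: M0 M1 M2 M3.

Answer: 10 0 0 0

Derivation:
After op 1 (push 14): stack=[14] mem=[0,0,0,0]
After op 2 (push 10): stack=[14,10] mem=[0,0,0,0]
After op 3 (+): stack=[24] mem=[0,0,0,0]
After op 4 (STO M0): stack=[empty] mem=[24,0,0,0]
After op 5 (push 20): stack=[20] mem=[24,0,0,0]
After op 6 (pop): stack=[empty] mem=[24,0,0,0]
After op 7 (push 10): stack=[10] mem=[24,0,0,0]
After op 8 (dup): stack=[10,10] mem=[24,0,0,0]
After op 9 (STO M0): stack=[10] mem=[10,0,0,0]
After op 10 (RCL M0): stack=[10,10] mem=[10,0,0,0]
After op 11 (swap): stack=[10,10] mem=[10,0,0,0]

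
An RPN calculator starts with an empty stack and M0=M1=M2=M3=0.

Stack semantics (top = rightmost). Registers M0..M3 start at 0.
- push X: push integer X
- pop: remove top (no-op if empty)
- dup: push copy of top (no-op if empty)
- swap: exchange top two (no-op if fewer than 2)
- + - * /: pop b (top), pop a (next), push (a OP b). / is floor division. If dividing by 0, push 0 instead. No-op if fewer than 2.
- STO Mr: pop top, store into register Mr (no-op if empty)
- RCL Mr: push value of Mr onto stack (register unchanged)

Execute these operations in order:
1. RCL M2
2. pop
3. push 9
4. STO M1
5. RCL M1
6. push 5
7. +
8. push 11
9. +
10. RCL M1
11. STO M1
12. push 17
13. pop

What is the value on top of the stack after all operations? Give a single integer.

After op 1 (RCL M2): stack=[0] mem=[0,0,0,0]
After op 2 (pop): stack=[empty] mem=[0,0,0,0]
After op 3 (push 9): stack=[9] mem=[0,0,0,0]
After op 4 (STO M1): stack=[empty] mem=[0,9,0,0]
After op 5 (RCL M1): stack=[9] mem=[0,9,0,0]
After op 6 (push 5): stack=[9,5] mem=[0,9,0,0]
After op 7 (+): stack=[14] mem=[0,9,0,0]
After op 8 (push 11): stack=[14,11] mem=[0,9,0,0]
After op 9 (+): stack=[25] mem=[0,9,0,0]
After op 10 (RCL M1): stack=[25,9] mem=[0,9,0,0]
After op 11 (STO M1): stack=[25] mem=[0,9,0,0]
After op 12 (push 17): stack=[25,17] mem=[0,9,0,0]
After op 13 (pop): stack=[25] mem=[0,9,0,0]

Answer: 25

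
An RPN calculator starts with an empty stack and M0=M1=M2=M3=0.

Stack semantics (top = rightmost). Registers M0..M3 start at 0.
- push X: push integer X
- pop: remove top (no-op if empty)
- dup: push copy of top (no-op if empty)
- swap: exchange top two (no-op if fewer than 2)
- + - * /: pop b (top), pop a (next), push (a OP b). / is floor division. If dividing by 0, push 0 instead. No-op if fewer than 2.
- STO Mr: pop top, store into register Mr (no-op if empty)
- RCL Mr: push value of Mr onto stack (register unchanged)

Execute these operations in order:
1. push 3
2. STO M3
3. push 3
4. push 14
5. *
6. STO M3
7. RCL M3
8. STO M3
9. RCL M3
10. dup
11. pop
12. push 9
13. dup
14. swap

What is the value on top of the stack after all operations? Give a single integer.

After op 1 (push 3): stack=[3] mem=[0,0,0,0]
After op 2 (STO M3): stack=[empty] mem=[0,0,0,3]
After op 3 (push 3): stack=[3] mem=[0,0,0,3]
After op 4 (push 14): stack=[3,14] mem=[0,0,0,3]
After op 5 (*): stack=[42] mem=[0,0,0,3]
After op 6 (STO M3): stack=[empty] mem=[0,0,0,42]
After op 7 (RCL M3): stack=[42] mem=[0,0,0,42]
After op 8 (STO M3): stack=[empty] mem=[0,0,0,42]
After op 9 (RCL M3): stack=[42] mem=[0,0,0,42]
After op 10 (dup): stack=[42,42] mem=[0,0,0,42]
After op 11 (pop): stack=[42] mem=[0,0,0,42]
After op 12 (push 9): stack=[42,9] mem=[0,0,0,42]
After op 13 (dup): stack=[42,9,9] mem=[0,0,0,42]
After op 14 (swap): stack=[42,9,9] mem=[0,0,0,42]

Answer: 9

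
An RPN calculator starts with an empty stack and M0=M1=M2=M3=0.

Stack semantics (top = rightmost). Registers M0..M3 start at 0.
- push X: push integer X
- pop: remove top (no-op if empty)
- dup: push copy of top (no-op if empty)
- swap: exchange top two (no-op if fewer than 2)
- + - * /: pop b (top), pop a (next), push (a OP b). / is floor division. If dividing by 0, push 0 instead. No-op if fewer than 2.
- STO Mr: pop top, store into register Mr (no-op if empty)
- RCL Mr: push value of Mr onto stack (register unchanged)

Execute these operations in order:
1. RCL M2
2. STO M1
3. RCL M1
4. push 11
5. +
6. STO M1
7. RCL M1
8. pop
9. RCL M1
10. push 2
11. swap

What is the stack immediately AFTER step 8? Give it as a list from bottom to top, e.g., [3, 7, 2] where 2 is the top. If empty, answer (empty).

After op 1 (RCL M2): stack=[0] mem=[0,0,0,0]
After op 2 (STO M1): stack=[empty] mem=[0,0,0,0]
After op 3 (RCL M1): stack=[0] mem=[0,0,0,0]
After op 4 (push 11): stack=[0,11] mem=[0,0,0,0]
After op 5 (+): stack=[11] mem=[0,0,0,0]
After op 6 (STO M1): stack=[empty] mem=[0,11,0,0]
After op 7 (RCL M1): stack=[11] mem=[0,11,0,0]
After op 8 (pop): stack=[empty] mem=[0,11,0,0]

(empty)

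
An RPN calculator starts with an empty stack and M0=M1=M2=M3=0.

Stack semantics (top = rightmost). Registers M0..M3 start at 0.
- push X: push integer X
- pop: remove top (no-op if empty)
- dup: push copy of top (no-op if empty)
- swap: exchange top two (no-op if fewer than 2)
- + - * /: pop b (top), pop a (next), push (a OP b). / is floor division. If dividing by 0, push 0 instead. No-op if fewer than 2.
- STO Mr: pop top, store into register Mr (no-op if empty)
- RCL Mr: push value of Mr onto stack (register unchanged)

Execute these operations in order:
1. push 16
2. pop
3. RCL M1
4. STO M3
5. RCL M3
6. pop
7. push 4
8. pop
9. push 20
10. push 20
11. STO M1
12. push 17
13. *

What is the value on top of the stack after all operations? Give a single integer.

After op 1 (push 16): stack=[16] mem=[0,0,0,0]
After op 2 (pop): stack=[empty] mem=[0,0,0,0]
After op 3 (RCL M1): stack=[0] mem=[0,0,0,0]
After op 4 (STO M3): stack=[empty] mem=[0,0,0,0]
After op 5 (RCL M3): stack=[0] mem=[0,0,0,0]
After op 6 (pop): stack=[empty] mem=[0,0,0,0]
After op 7 (push 4): stack=[4] mem=[0,0,0,0]
After op 8 (pop): stack=[empty] mem=[0,0,0,0]
After op 9 (push 20): stack=[20] mem=[0,0,0,0]
After op 10 (push 20): stack=[20,20] mem=[0,0,0,0]
After op 11 (STO M1): stack=[20] mem=[0,20,0,0]
After op 12 (push 17): stack=[20,17] mem=[0,20,0,0]
After op 13 (*): stack=[340] mem=[0,20,0,0]

Answer: 340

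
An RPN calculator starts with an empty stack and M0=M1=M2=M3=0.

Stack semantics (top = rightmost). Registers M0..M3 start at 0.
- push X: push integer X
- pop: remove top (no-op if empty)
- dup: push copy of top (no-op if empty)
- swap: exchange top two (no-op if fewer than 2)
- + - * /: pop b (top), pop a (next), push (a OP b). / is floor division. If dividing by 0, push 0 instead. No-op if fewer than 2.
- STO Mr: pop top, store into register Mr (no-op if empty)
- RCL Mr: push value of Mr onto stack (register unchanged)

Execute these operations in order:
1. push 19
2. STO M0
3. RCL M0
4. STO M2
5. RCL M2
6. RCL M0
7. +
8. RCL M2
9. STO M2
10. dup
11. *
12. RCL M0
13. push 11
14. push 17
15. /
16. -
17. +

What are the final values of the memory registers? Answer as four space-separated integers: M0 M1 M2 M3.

Answer: 19 0 19 0

Derivation:
After op 1 (push 19): stack=[19] mem=[0,0,0,0]
After op 2 (STO M0): stack=[empty] mem=[19,0,0,0]
After op 3 (RCL M0): stack=[19] mem=[19,0,0,0]
After op 4 (STO M2): stack=[empty] mem=[19,0,19,0]
After op 5 (RCL M2): stack=[19] mem=[19,0,19,0]
After op 6 (RCL M0): stack=[19,19] mem=[19,0,19,0]
After op 7 (+): stack=[38] mem=[19,0,19,0]
After op 8 (RCL M2): stack=[38,19] mem=[19,0,19,0]
After op 9 (STO M2): stack=[38] mem=[19,0,19,0]
After op 10 (dup): stack=[38,38] mem=[19,0,19,0]
After op 11 (*): stack=[1444] mem=[19,0,19,0]
After op 12 (RCL M0): stack=[1444,19] mem=[19,0,19,0]
After op 13 (push 11): stack=[1444,19,11] mem=[19,0,19,0]
After op 14 (push 17): stack=[1444,19,11,17] mem=[19,0,19,0]
After op 15 (/): stack=[1444,19,0] mem=[19,0,19,0]
After op 16 (-): stack=[1444,19] mem=[19,0,19,0]
After op 17 (+): stack=[1463] mem=[19,0,19,0]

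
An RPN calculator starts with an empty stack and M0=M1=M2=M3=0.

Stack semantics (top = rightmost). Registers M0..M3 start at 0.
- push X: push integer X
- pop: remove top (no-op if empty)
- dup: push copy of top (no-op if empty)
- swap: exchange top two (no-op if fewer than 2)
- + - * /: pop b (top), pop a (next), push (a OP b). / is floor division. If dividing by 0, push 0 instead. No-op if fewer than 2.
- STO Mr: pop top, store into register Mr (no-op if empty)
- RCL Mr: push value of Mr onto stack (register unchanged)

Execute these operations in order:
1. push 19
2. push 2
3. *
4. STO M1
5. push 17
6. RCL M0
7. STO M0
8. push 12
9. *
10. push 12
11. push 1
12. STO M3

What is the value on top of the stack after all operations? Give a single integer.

Answer: 12

Derivation:
After op 1 (push 19): stack=[19] mem=[0,0,0,0]
After op 2 (push 2): stack=[19,2] mem=[0,0,0,0]
After op 3 (*): stack=[38] mem=[0,0,0,0]
After op 4 (STO M1): stack=[empty] mem=[0,38,0,0]
After op 5 (push 17): stack=[17] mem=[0,38,0,0]
After op 6 (RCL M0): stack=[17,0] mem=[0,38,0,0]
After op 7 (STO M0): stack=[17] mem=[0,38,0,0]
After op 8 (push 12): stack=[17,12] mem=[0,38,0,0]
After op 9 (*): stack=[204] mem=[0,38,0,0]
After op 10 (push 12): stack=[204,12] mem=[0,38,0,0]
After op 11 (push 1): stack=[204,12,1] mem=[0,38,0,0]
After op 12 (STO M3): stack=[204,12] mem=[0,38,0,1]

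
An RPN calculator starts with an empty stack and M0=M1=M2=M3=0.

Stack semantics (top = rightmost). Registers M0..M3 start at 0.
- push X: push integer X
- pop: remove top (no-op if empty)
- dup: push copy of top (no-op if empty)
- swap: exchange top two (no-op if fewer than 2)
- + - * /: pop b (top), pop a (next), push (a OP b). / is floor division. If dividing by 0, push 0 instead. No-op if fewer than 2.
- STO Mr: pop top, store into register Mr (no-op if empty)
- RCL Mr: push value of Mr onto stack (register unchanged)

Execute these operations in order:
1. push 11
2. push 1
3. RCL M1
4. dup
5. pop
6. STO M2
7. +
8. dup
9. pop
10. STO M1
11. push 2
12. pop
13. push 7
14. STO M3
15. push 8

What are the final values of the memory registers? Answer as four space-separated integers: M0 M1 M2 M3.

After op 1 (push 11): stack=[11] mem=[0,0,0,0]
After op 2 (push 1): stack=[11,1] mem=[0,0,0,0]
After op 3 (RCL M1): stack=[11,1,0] mem=[0,0,0,0]
After op 4 (dup): stack=[11,1,0,0] mem=[0,0,0,0]
After op 5 (pop): stack=[11,1,0] mem=[0,0,0,0]
After op 6 (STO M2): stack=[11,1] mem=[0,0,0,0]
After op 7 (+): stack=[12] mem=[0,0,0,0]
After op 8 (dup): stack=[12,12] mem=[0,0,0,0]
After op 9 (pop): stack=[12] mem=[0,0,0,0]
After op 10 (STO M1): stack=[empty] mem=[0,12,0,0]
After op 11 (push 2): stack=[2] mem=[0,12,0,0]
After op 12 (pop): stack=[empty] mem=[0,12,0,0]
After op 13 (push 7): stack=[7] mem=[0,12,0,0]
After op 14 (STO M3): stack=[empty] mem=[0,12,0,7]
After op 15 (push 8): stack=[8] mem=[0,12,0,7]

Answer: 0 12 0 7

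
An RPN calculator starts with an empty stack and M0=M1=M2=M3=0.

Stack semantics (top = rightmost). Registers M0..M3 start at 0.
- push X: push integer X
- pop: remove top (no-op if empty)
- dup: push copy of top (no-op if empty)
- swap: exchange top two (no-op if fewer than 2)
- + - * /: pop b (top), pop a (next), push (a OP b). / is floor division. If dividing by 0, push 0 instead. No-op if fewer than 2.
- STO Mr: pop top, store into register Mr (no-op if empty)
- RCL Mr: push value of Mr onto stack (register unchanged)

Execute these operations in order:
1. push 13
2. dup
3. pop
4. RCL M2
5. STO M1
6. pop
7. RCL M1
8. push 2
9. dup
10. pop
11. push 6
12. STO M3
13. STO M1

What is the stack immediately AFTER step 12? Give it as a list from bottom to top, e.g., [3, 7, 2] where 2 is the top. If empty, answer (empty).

After op 1 (push 13): stack=[13] mem=[0,0,0,0]
After op 2 (dup): stack=[13,13] mem=[0,0,0,0]
After op 3 (pop): stack=[13] mem=[0,0,0,0]
After op 4 (RCL M2): stack=[13,0] mem=[0,0,0,0]
After op 5 (STO M1): stack=[13] mem=[0,0,0,0]
After op 6 (pop): stack=[empty] mem=[0,0,0,0]
After op 7 (RCL M1): stack=[0] mem=[0,0,0,0]
After op 8 (push 2): stack=[0,2] mem=[0,0,0,0]
After op 9 (dup): stack=[0,2,2] mem=[0,0,0,0]
After op 10 (pop): stack=[0,2] mem=[0,0,0,0]
After op 11 (push 6): stack=[0,2,6] mem=[0,0,0,0]
After op 12 (STO M3): stack=[0,2] mem=[0,0,0,6]

[0, 2]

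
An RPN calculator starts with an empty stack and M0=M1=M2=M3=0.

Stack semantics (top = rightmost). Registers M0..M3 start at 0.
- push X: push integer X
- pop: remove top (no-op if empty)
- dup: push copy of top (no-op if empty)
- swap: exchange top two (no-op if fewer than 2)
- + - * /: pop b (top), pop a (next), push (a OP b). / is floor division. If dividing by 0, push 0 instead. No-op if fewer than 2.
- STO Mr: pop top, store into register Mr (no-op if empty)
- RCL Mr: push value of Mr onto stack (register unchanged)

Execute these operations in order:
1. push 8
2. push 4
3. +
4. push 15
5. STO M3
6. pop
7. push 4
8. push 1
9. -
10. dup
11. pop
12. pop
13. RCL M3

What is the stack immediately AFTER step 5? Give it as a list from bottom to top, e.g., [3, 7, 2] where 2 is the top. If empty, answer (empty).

After op 1 (push 8): stack=[8] mem=[0,0,0,0]
After op 2 (push 4): stack=[8,4] mem=[0,0,0,0]
After op 3 (+): stack=[12] mem=[0,0,0,0]
After op 4 (push 15): stack=[12,15] mem=[0,0,0,0]
After op 5 (STO M3): stack=[12] mem=[0,0,0,15]

[12]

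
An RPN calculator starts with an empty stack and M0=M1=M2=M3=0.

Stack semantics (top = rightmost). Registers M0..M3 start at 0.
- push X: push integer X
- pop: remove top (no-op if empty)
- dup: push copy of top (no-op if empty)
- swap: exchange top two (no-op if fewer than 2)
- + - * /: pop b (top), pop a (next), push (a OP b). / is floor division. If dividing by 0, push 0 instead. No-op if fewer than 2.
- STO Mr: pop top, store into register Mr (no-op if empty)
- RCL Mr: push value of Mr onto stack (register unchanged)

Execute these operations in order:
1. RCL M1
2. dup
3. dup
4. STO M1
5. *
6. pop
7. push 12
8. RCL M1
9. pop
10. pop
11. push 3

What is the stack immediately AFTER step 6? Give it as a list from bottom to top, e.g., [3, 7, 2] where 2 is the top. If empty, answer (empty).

After op 1 (RCL M1): stack=[0] mem=[0,0,0,0]
After op 2 (dup): stack=[0,0] mem=[0,0,0,0]
After op 3 (dup): stack=[0,0,0] mem=[0,0,0,0]
After op 4 (STO M1): stack=[0,0] mem=[0,0,0,0]
After op 5 (*): stack=[0] mem=[0,0,0,0]
After op 6 (pop): stack=[empty] mem=[0,0,0,0]

(empty)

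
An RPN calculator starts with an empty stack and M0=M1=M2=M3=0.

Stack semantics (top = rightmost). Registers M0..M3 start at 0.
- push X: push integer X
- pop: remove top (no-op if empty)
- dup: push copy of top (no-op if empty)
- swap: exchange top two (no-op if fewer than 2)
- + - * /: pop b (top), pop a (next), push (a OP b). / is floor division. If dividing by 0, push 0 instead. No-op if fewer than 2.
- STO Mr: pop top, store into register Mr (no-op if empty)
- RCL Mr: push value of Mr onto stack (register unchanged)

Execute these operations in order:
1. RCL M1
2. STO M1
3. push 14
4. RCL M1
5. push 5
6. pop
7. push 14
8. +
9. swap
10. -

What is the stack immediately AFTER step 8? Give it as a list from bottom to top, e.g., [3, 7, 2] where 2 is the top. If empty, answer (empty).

After op 1 (RCL M1): stack=[0] mem=[0,0,0,0]
After op 2 (STO M1): stack=[empty] mem=[0,0,0,0]
After op 3 (push 14): stack=[14] mem=[0,0,0,0]
After op 4 (RCL M1): stack=[14,0] mem=[0,0,0,0]
After op 5 (push 5): stack=[14,0,5] mem=[0,0,0,0]
After op 6 (pop): stack=[14,0] mem=[0,0,0,0]
After op 7 (push 14): stack=[14,0,14] mem=[0,0,0,0]
After op 8 (+): stack=[14,14] mem=[0,0,0,0]

[14, 14]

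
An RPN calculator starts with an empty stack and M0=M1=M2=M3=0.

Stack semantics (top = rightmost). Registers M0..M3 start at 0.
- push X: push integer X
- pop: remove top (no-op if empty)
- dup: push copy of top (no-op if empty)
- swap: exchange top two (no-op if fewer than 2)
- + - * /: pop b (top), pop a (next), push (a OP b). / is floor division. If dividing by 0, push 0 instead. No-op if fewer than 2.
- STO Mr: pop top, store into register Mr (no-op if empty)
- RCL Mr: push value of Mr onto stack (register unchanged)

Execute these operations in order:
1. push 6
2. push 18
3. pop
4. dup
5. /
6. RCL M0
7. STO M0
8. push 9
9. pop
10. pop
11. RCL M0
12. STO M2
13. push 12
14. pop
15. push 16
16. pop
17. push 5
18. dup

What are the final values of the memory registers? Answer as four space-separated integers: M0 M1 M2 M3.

After op 1 (push 6): stack=[6] mem=[0,0,0,0]
After op 2 (push 18): stack=[6,18] mem=[0,0,0,0]
After op 3 (pop): stack=[6] mem=[0,0,0,0]
After op 4 (dup): stack=[6,6] mem=[0,0,0,0]
After op 5 (/): stack=[1] mem=[0,0,0,0]
After op 6 (RCL M0): stack=[1,0] mem=[0,0,0,0]
After op 7 (STO M0): stack=[1] mem=[0,0,0,0]
After op 8 (push 9): stack=[1,9] mem=[0,0,0,0]
After op 9 (pop): stack=[1] mem=[0,0,0,0]
After op 10 (pop): stack=[empty] mem=[0,0,0,0]
After op 11 (RCL M0): stack=[0] mem=[0,0,0,0]
After op 12 (STO M2): stack=[empty] mem=[0,0,0,0]
After op 13 (push 12): stack=[12] mem=[0,0,0,0]
After op 14 (pop): stack=[empty] mem=[0,0,0,0]
After op 15 (push 16): stack=[16] mem=[0,0,0,0]
After op 16 (pop): stack=[empty] mem=[0,0,0,0]
After op 17 (push 5): stack=[5] mem=[0,0,0,0]
After op 18 (dup): stack=[5,5] mem=[0,0,0,0]

Answer: 0 0 0 0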